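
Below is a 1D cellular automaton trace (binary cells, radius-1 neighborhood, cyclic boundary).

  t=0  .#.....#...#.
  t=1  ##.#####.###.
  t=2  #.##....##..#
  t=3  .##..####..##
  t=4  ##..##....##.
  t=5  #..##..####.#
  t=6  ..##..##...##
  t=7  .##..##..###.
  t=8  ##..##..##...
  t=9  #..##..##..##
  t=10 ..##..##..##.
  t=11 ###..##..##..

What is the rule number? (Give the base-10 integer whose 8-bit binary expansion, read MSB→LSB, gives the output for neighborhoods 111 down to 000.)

47

  ### -> .   bit 7 = 0  t=1,i=4
  ##. -> .   bit 6 = 0  t=1,i=1
  #.# -> #   bit 5 = 1  t=1,i=2
  #.. -> .   bit 4 = 0  t=0,i=2
  .## -> #   bit 3 = 1  t=1,i=0
  .#. -> #   bit 2 = 1  t=0,i=1
  ..# -> #   bit 1 = 1  t=0,i=0
  ... -> #   bit 0 = 1  t=0,i=3
  bits 00101111 = 47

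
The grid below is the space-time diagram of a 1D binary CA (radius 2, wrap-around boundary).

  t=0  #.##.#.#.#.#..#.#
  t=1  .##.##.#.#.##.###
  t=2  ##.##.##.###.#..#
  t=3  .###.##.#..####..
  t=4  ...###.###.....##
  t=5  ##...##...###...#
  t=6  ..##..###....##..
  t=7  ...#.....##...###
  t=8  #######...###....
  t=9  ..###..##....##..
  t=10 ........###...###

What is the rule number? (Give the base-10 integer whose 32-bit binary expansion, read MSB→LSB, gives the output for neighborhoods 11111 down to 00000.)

  ##### -> #   bit 31 = 1  t=8,i=2
  ####. -> .   bit 30 = 0  t=3,i=13
  ###.# -> #   bit 29 = 1  t=1,i=16
  ###.. -> .   bit 28 = 0  t=3,i=14
  ##.## -> #   bit 27 = 1  t=0,i=1
  ##.#. -> #   bit 26 = 1  t=0,i=4
  ##..# -> .   bit 25 = 0  t=6,i=4
  ##... -> #   bit 24 = 1  t=3,i=15
  #.### -> .   bit 23 = 0  t=1,i=14
  #.##. -> #   bit 22 = 1  t=0,i=2
  #.#.# -> #   bit 21 = 1  t=0,i=5
  #.#.. -> #   bit 20 = 1  t=0,i=11
  #..## -> .   bit 19 = 0  t=2,i=15
  #..#. -> .   bit 18 = 0  t=0,i=13
  #...# -> #   bit 17 = 1  t=3,i=16
  #.... -> #   bit 16 = 1  t=4,i=11
  .#### -> .   bit 15 = 0  t=3,i=12
  .###. -> .   bit 14 = 0  t=1,i=15
  .##.# -> .   bit 13 = 0  t=0,i=0
  .##.. -> #   bit 12 = 1  t=4,i=16
  .#.## -> #   bit 11 = 1  t=0,i=15
  .#.#. -> .   bit 10 = 0  t=0,i=6
  .#..# -> #   bit 9 = 1  t=0,i=12
  .#... -> #   bit 8 = 1  t=7,i=4
  ..### -> .   bit 7 = 0  t=2,i=16
  ..##. -> .   bit 6 = 0  t=4,i=15
  ..#.# -> #   bit 5 = 1  t=0,i=14
  ..#.. -> #   bit 4 = 1  t=7,i=3
  ...## -> .   bit 3 = 0  t=3,i=0
  ...#. -> #   bit 2 = 1  t=7,i=2
  ....# -> .   bit 1 = 0  t=4,i=13
  ..... -> #   bit 0 = 1  t=4,i=12
  bits 10101101011100110001101100110101 = 2910001973

2910001973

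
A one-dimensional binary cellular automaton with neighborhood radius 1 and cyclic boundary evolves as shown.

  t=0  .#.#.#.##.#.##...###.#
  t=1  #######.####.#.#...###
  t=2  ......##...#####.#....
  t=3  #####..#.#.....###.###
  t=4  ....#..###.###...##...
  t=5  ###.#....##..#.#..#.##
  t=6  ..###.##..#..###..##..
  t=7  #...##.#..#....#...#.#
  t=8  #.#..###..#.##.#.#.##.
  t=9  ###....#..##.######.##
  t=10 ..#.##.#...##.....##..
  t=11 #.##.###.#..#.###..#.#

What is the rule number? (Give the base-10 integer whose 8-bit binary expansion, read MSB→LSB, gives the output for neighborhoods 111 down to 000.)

101

  nb ###: next=.  (t=0,i=18, bit7=0)
  nb ##.: next=#  (t=0,i=8, bit6=1)
  nb #.#: next=#  (t=0,i=0, bit5=1)
  nb #..: next=.  (t=0,i=14, bit4=0)
  nb .##: next=.  (t=0,i=7, bit3=0)
  nb .#.: next=#  (t=0,i=1, bit2=1)
  nb ..#: next=.  (t=0,i=16, bit1=0)
  nb ...: next=#  (t=0,i=15, bit0=1)
  bits 01100101 = 101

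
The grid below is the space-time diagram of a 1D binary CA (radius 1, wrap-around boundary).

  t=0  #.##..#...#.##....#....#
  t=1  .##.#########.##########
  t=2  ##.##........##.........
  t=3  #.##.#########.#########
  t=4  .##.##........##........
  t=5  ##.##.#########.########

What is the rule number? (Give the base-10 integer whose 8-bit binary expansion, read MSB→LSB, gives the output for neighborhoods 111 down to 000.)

63

  ###|.  b7=0 t=1,i=5
  ##.|.  b6=0 t=0,i=0
  #.#|#  b5=1 t=0,i=1
  #..|#  b4=1 t=0,i=4
  .##|#  b3=1 t=0,i=2
  .#.|#  b2=1 t=0,i=6
  ..#|#  b1=1 t=0,i=5
  ...|#  b0=1 t=0,i=8
  bits 00111111 = 63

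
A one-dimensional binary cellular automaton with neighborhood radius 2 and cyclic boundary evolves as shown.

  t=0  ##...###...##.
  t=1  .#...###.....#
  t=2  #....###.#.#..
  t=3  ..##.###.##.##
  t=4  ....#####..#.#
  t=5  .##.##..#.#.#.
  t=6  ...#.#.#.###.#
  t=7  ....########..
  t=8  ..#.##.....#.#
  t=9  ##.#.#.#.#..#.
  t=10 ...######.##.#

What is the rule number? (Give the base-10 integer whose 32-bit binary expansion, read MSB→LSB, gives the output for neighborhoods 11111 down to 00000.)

  #####|.  b31=0 t=4,i=6
  ####.|.  b30=0 t=4,i=7
  ###.#|#  b29=1 t=2,i=7
  ###..|#  b28=1 t=0,i=7
  ##.##|#  b27=1 t=0,i=13
  ##.#.|.  b26=0 t=2,i=8
  ##..#|.  b25=0 t=3,i=0
  ##...|.  b24=0 t=0,i=2
  #.###|#  b23=1 t=3,i=5
  #.##.|.  b22=0 t=0,i=0
  #.#.#|#  b21=1 t=2,i=9
  #.#..|.  b20=0 t=1,i=1
  #..##|.  b19=0 t=3,i=1
  #..#.|#  b18=1 t=2,i=13
  #...#|.  b17=0 t=0,i=3
  #....|#  b16=1 t=1,i=9
  .####|#  b15=1 t=4,i=5
  .###.|#  b14=1 t=0,i=6
  .##.#|.  b13=0 t=0,i=12
  .##..|#  b12=1 t=0,i=1
  .#.##|#  b11=1 t=6,i=8
  .#.#.|#  b10=1 t=1,i=0
  .#..#|#  b9=1 t=2,i=12
  .#...|.  b8=0 t=1,i=2
  ..###|#  b7=1 t=0,i=5
  ..##.|.  b6=0 t=0,i=11
  ..#.#|.  b5=0 t=1,i=13
  ..#..|.  b4=0 t=2,i=0
  ...##|.  b3=0 t=0,i=4
  ...#.|.  b2=0 t=1,i=12
  ....#|#  b1=1 t=1,i=11
  .....|.  b0=0 t=1,i=10
  bits 00111000101001011101111010000010 = 950394498

950394498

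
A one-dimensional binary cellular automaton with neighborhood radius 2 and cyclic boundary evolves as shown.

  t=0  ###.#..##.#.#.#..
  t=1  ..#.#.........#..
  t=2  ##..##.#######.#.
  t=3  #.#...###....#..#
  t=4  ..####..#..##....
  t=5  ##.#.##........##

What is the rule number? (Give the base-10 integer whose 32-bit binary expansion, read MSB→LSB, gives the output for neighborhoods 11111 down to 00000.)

986876175

  #####|.  b31=0 t=2,i=9
  ####.|.  b30=0 t=2,i=12
  ###.#|#  b29=1 t=0,i=2
  ###..|#  b28=1 t=3,i=8
  ##.##|#  b27=1 t=2,i=6
  ##.#.|.  b26=0 t=0,i=3
  ##..#|#  b25=1 t=2,i=2
  ##...|.  b24=0 t=3,i=9
  #.###|#  b23=1 t=2,i=7
  #.##.|#  b22=1 t=2,i=0
  #.#.#|.  b21=0 t=0,i=10
  #.#..|#  b20=1 t=0,i=4
  #..##|.  b19=0 t=0,i=6
  #..#.|.  b18=0 t=4,i=7
  #...#|#  b17=1 t=3,i=4
  #....|.  b16=0 t=1,i=6
  .####|#  b15=1 t=2,i=8
  .###.|.  b14=0 t=0,i=1
  .##.#|.  b13=0 t=0,i=8
  .##..|.  b12=0 t=2,i=1
  .#.##|#  b11=1 t=2,i=16
  .#.#.|.  b10=0 t=0,i=11
  .#..#|.  b9=0 t=0,i=5
  .#...|#  b8=1 t=1,i=5
  ..###|.  b7=0 t=0,i=0
  ..##.|.  b6=0 t=0,i=7
  ..#.#|.  b5=0 t=1,i=2
  ..#..|.  b4=0 t=1,i=14
  ...##|#  b3=1 t=3,i=5
  ...#.|#  b2=1 t=1,i=1
  ....#|#  b1=1 t=1,i=0
  .....|#  b0=1 t=1,i=7
  bits 00111010110100101000100100001111 = 986876175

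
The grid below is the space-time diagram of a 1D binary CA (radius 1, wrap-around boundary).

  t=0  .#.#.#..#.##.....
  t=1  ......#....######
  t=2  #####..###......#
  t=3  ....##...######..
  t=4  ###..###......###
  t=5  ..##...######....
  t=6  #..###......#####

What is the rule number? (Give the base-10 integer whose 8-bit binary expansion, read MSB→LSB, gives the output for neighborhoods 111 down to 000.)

  [7] ### => .  t=1,i=12
  [6] ##. => #  t=0,i=11
  [5] #.# => .  t=0,i=2
  [4] #.. => #  t=0,i=6
  [3] .## => .  t=0,i=10
  [2] .#. => .  t=0,i=1
  [1] ..# => .  t=0,i=0
  [0] ... => #  t=0,i=13
  bits 01010001 = 81

81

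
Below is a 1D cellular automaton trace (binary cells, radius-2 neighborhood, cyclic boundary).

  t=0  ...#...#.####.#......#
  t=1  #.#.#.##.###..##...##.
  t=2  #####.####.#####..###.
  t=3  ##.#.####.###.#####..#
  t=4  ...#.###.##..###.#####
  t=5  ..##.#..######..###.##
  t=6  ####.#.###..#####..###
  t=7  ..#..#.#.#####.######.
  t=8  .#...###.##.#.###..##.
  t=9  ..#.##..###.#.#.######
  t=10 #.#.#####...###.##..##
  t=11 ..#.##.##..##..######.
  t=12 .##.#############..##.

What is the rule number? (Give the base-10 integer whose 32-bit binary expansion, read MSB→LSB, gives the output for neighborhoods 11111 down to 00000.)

  nb #####: next=.  (t=2,i=2, bit31=0)
  nb ####.: next=#  (t=0,i=11, bit30=1)
  nb ###.#: next=.  (t=0,i=12, bit29=0)
  nb ###..: next=#  (t=1,i=11, bit28=1)
  nb ##.##: next=#  (t=1,i=8, bit27=1)
  nb ##.#.: next=.  (t=0,i=13, bit26=0)
  nb ##..#: next=#  (t=1,i=12, bit25=1)
  nb ##...: next=.  (t=1,i=16, bit24=0)
  nb #.###: next=#  (t=0,i=9, bit23=1)
  nb #.##.: next=#  (t=1,i=6, bit22=1)
  nb #.#.#: next=#  (t=1,i=0, bit21=1)
  nb #.#..: next=#  (t=0,i=14, bit20=1)
  nb #..##: next=#  (t=1,i=13, bit19=1)
  nb #..#.: next=.  (t=7,i=4, bit18=0)
  nb #...#: next=.  (t=0,i=1, bit17=0)
  nb #....: next=.  (t=0,i=16, bit16=0)
  nb .####: next=#  (t=0,i=10, bit15=1)
  nb .###.: next=.  (t=1,i=10, bit14=0)
  nb .##.#: next=#  (t=1,i=7, bit13=1)
  nb .##..: next=#  (t=1,i=15, bit12=1)
  nb .#.##: next=.  (t=0,i=8, bit11=0)
  nb .#.#.: next=#  (t=1,i=1, bit10=1)
  nb .#..#: next=.  (t=5,i=6, bit9=0)
  nb .#...: next=#  (t=0,i=0, bit8=1)
  nb ..###: next=#  (t=2,i=18, bit7=1)
  nb ..##.: next=#  (t=1,i=14, bit6=1)
  nb ..#.#: next=#  (t=0,i=7, bit5=1)
  nb ..#..: next=.  (t=0,i=3, bit4=0)
  nb ...##: next=#  (t=1,i=18, bit3=1)
  nb ...#.: next=#  (t=0,i=2, bit2=1)
  nb ....#: next=#  (t=0,i=19, bit1=1)
  nb .....: next=.  (t=0,i=17, bit0=0)
  bits 01011010111110001011010111101110 = 1526248942

1526248942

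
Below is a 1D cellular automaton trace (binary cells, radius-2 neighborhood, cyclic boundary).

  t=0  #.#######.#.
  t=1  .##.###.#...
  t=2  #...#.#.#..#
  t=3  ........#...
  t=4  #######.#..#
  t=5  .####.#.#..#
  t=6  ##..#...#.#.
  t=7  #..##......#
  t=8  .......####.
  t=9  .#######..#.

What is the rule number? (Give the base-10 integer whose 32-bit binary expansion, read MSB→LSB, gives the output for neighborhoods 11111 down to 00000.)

  #####|#  b31=1 t=0,i=4
  ####.|.  b30=0 t=0,i=7
  ###.#|#  b29=1 t=0,i=8
  ###..|#  b28=1 t=8,i=10
  ##.##|.  b27=0 t=1,i=3
  ##.#.|.  b26=0 t=0,i=9
  ##..#|.  b25=0 t=6,i=2
  ##...|.  b24=0 t=2,i=1
  #.###|#  b23=1 t=0,i=2
  #.##.|#  b22=1 t=6,i=0
  #.#.#|.  b21=0 t=0,i=0
  #.#..|#  b20=1 t=1,i=8
  #..##|.  b19=0 t=2,i=10
  #..#.|#  b18=1 t=5,i=10
  #...#|.  b17=0 t=2,i=2
  #....|.  b16=0 t=1,i=10
  .####|.  b15=0 t=0,i=3
  .###.|.  b14=0 t=1,i=5
  .##.#|.  b13=0 t=1,i=2
  .##..|.  b12=0 t=2,i=0
  .#.##|#  b11=1 t=0,i=1
  .#.#.|.  b10=0 t=0,i=11
  .#..#|.  b9=0 t=2,i=9
  .#...|.  b8=0 t=1,i=9
  ..###|#  b7=1 t=4,i=11
  ..##.|.  b6=0 t=1,i=1
  ..#.#|.  b5=0 t=2,i=4
  ..#..|#  b4=1 t=3,i=8
  ...##|#  b3=1 t=1,i=0
  ...#.|.  b2=0 t=2,i=3
  ....#|#  b1=1 t=1,i=11
  .....|#  b0=1 t=3,i=0
  bits 10110000110101000000100010011011 = 2966685851

2966685851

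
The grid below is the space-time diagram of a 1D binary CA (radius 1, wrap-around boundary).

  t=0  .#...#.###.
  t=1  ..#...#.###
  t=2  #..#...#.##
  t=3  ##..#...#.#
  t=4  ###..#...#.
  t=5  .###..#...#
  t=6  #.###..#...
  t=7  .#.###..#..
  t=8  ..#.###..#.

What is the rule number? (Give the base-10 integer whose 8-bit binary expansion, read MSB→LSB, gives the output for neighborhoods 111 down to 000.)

240

  nb ###: next=#  (t=0,i=8, bit7=1)
  nb ##.: next=#  (t=0,i=9, bit6=1)
  nb #.#: next=#  (t=0,i=6, bit5=1)
  nb #..: next=#  (t=0,i=2, bit4=1)
  nb .##: next=.  (t=0,i=7, bit3=0)
  nb .#.: next=.  (t=0,i=1, bit2=0)
  nb ..#: next=.  (t=0,i=0, bit1=0)
  nb ...: next=.  (t=0,i=3, bit0=0)
  bits 11110000 = 240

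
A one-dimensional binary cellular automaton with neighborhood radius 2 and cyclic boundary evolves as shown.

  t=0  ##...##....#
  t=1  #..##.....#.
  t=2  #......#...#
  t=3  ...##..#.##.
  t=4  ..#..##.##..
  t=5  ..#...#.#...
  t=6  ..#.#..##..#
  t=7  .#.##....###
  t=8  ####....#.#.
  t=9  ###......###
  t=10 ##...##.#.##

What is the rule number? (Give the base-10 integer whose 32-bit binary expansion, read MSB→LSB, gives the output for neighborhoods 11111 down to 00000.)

  nb #####: next=#  (t=9,i=0, bit31=1)
  nb ####.: next=#  (t=8,i=2, bit30=1)
  nb ###.#: next=.  (t=7,i=11, bit29=0)
  nb ###..: next=.  (t=0,i=1, bit28=0)
  nb ##.##: next=.  (t=4,i=7, bit27=0)
  nb ##.#.: next=#  (t=7,i=0, bit26=1)
  nb ##..#: next=#  (t=3,i=5, bit25=1)
  nb ##...: next=.  (t=0,i=2, bit24=0)
  nb #.###: next=#  (t=8,i=0, bit23=1)
  nb #.##.: next=#  (t=3,i=9, bit22=1)
  nb #.#.#: next=#  (t=7,i=1, bit21=1)
  nb #.#..: next=#  (t=1,i=0, bit20=1)
  nb #..##: next=.  (t=1,i=2, bit19=0)
  nb #..#.: next=#  (t=3,i=6, bit18=1)
  nb #...#: next=#  (t=0,i=3, bit17=1)
  nb #....: next=.  (t=0,i=8, bit16=0)
  nb .####: next=#  (t=8,i=1, bit15=1)
  nb .###.: next=#  (t=0,i=0, bit14=1)
  nb .##.#: next=#  (t=4,i=6, bit13=1)
  nb .##..: next=.  (t=0,i=6, bit12=0)
  nb .#.##: next=#  (t=3,i=8, bit11=1)
  nb .#.#.: next=#  (t=1,i=11, bit10=1)
  nb .#..#: next=.  (t=1,i=1, bit9=0)
  nb .#...: next=.  (t=2,i=8, bit8=0)
  nb ..###: next=.  (t=0,i=11, bit7=0)
  nb ..##.: next=.  (t=0,i=5, bit6=0)
  nb ..#.#: next=.  (t=1,i=10, bit5=0)
  nb ..#..: next=#  (t=2,i=7, bit4=1)
  nb ...##: next=#  (t=0,i=4, bit3=1)
  nb ...#.: next=.  (t=1,i=9, bit2=0)
  nb ....#: next=.  (t=0,i=9, bit1=0)
  nb .....: next=#  (t=1,i=7, bit0=1)
  bits 11000110111101101110110000011001 = 3338071065

3338071065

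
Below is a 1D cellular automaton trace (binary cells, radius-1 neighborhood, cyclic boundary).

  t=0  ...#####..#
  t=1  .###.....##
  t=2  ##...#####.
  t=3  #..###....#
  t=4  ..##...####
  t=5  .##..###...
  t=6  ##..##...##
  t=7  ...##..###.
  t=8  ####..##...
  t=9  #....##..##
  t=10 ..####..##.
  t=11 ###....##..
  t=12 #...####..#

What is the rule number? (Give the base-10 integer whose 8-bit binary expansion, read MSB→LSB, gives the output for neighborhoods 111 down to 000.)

47

  ###|.  b7=0 t=0,i=4
  ##.|.  b6=0 t=0,i=7
  #.#|#  b5=1 t=1,i=0
  #..|.  b4=0 t=0,i=0
  .##|#  b3=1 t=0,i=3
  .#.|#  b2=1 t=0,i=10
  ..#|#  b1=1 t=0,i=2
  ...|#  b0=1 t=0,i=1
  bits 00101111 = 47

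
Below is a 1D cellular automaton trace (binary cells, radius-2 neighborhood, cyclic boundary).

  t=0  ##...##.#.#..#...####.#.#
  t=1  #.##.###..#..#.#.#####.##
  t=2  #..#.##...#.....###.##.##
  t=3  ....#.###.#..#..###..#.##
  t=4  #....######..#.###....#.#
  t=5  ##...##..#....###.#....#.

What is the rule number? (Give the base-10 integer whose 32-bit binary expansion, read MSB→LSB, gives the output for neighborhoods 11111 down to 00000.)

1704655057

  nb #####: next=.  (t=1,i=19, bit31=0)
  nb ####.: next=#  (t=0,i=19, bit30=1)
  nb ###.#: next=#  (t=0,i=20, bit29=1)
  nb ###..: next=.  (t=0,i=1, bit28=0)
  nb ##.##: next=.  (t=1,i=1, bit27=0)
  nb ##.#.: next=#  (t=0,i=7, bit26=1)
  nb ##..#: next=.  (t=1,i=8, bit25=0)
  nb ##...: next=#  (t=0,i=2, bit24=1)
  nb #.###: next=#  (t=0,i=24, bit23=1)
  nb #.##.: next=.  (t=1,i=2, bit22=0)
  nb #.#.#: next=.  (t=0,i=8, bit21=0)
  nb #.#..: next=#  (t=0,i=10, bit20=1)
  nb #..##: next=#  (t=3,i=15, bit19=1)
  nb #..#.: next=.  (t=0,i=12, bit18=0)
  nb #...#: next=#  (t=0,i=3, bit17=1)
  nb #....: next=.  (t=2,i=12, bit16=0)
  nb .####: next=#  (t=0,i=18, bit15=1)
  nb .###.: next=#  (t=0,i=0, bit14=1)
  nb .##.#: next=#  (t=0,i=6, bit13=1)
  nb .##..: next=#  (t=2,i=6, bit12=1)
  nb .#.##: next=#  (t=0,i=23, bit11=1)
  nb .#.#.: next=.  (t=0,i=9, bit10=0)
  nb .#..#: next=.  (t=0,i=11, bit9=0)
  nb .#...: next=.  (t=0,i=14, bit8=0)
  nb ..###: next=#  (t=0,i=17, bit7=1)
  nb ..##.: next=#  (t=0,i=5, bit6=1)
  nb ..#.#: next=.  (t=1,i=13, bit5=0)
  nb ..#..: next=#  (t=0,i=13, bit4=1)
  nb ...##: next=.  (t=0,i=4, bit3=0)
  nb ...#.: next=.  (t=2,i=9, bit2=0)
  nb ....#: next=.  (t=2,i=14, bit1=0)
  nb .....: next=#  (t=2,i=13, bit0=1)
  bits 01100101100110101111100011010001 = 1704655057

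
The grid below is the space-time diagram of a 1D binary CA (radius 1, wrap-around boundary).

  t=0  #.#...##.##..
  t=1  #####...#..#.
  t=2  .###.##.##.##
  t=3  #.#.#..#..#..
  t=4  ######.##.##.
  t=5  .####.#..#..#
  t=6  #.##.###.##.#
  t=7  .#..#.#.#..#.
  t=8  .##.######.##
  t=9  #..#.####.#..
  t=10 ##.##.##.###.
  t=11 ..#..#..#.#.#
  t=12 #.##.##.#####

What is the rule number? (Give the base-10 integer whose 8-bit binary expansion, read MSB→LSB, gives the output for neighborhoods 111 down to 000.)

  [7] ### => #  t=1,i=1
  [6] ##. => .  t=0,i=7
  [5] #.# => #  t=0,i=1
  [4] #.. => #  t=0,i=3
  [3] .## => .  t=0,i=6
  [2] .#. => #  t=0,i=0
  [1] ..# => .  t=0,i=5
  [0] ... => #  t=0,i=4
  bits 10110101 = 181

181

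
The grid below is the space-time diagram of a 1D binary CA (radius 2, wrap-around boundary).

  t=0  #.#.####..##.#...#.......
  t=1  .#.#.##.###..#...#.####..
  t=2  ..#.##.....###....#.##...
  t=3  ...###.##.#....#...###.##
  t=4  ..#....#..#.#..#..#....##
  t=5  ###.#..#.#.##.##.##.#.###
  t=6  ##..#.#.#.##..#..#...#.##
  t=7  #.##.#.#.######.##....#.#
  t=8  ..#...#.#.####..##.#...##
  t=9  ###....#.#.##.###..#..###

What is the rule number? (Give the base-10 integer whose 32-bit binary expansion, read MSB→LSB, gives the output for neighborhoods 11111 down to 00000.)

  [31] ##### => #  t=5,i=0
  [30] ####. => #  t=0,i=6
  [29] ###.# => .  t=3,i=5
  [28] ###.. => .  t=0,i=7
  [27] ##.## => .  t=1,i=7
  [26] ##.#. => .  t=0,i=12
  [25] ##..# => #  t=0,i=8
  [24] ##... => .  t=1,i=23
  [23] #.### => .  t=0,i=4
  [22] #.##. => #  t=1,i=5
  [21] #.#.# => .  t=0,i=2
  [20] #.#.. => #  t=0,i=13
  [19] #..## => #  t=0,i=9
  [18] #..#. => #  t=1,i=12
  [17] #...# => .  t=0,i=15
  [16] #.... => #  t=0,i=19
  [15] .#### => #  t=0,i=5
  [14] .###. => .  t=1,i=9
  [13] .##.# => .  t=0,i=11
  [12] .##.. => #  t=2,i=5
  [11] .#.## => #  t=0,i=3
  [10] .#.#. => #  t=0,i=1
  [9] .#..# => .  t=4,i=8
  [8] .#... => .  t=0,i=14
  [7] ..### => .  t=2,i=11
  [6] ..##. => #  t=0,i=10
  [5] ..#.# => .  t=0,i=0
  [4] ..#.. => #  t=0,i=17
  [3] ...## => #  t=2,i=10
  [2] ...#. => .  t=0,i=16
  [1] ....# => .  t=0,i=23
  [0] ..... => #  t=0,i=20
  bits 11000010010111011001110001011001 = 3260914777

3260914777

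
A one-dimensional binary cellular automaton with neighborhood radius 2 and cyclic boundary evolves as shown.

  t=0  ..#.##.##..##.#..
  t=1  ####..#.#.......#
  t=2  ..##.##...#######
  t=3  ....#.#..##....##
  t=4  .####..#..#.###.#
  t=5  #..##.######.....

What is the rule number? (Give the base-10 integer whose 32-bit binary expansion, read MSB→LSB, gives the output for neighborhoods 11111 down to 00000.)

1476729535

  nb #####: next=.  (t=1,i=1, bit31=0)
  nb ####.: next=#  (t=1,i=2, bit30=1)
  nb ###.#: next=.  (t=4,i=14, bit29=0)
  nb ###..: next=#  (t=1,i=3, bit28=1)
  nb ##.##: next=#  (t=0,i=6, bit27=1)
  nb ##.#.: next=.  (t=0,i=13, bit26=0)
  nb ##..#: next=.  (t=0,i=9, bit25=0)
  nb ##...: next=.  (t=2,i=7, bit24=0)
  nb #.###: next=.  (t=4,i=1, bit23=0)
  nb #.##.: next=.  (t=0,i=4, bit22=0)
  nb #.#.#: next=.  (t=4,i=16, bit21=0)
  nb #.#..: next=.  (t=0,i=14, bit20=0)
  nb #..##: next=.  (t=0,i=10, bit19=0)
  nb #..#.: next=#  (t=1,i=5, bit18=1)
  nb #...#: next=.  (t=2,i=8, bit17=0)
  nb #....: next=#  (t=0,i=16, bit16=1)
  nb .####: next=.  (t=1,i=0, bit15=0)
  nb .###.: next=.  (t=4,i=13, bit14=0)
  nb .##.#: next=.  (t=0,i=5, bit13=0)
  nb .##..: next=#  (t=0,i=8, bit12=1)
  nb .#.##: next=#  (t=0,i=3, bit11=1)
  nb .#.#.: next=.  (t=1,i=7, bit10=0)
  nb .#..#: next=#  (t=3,i=7, bit9=1)
  nb .#...: next=.  (t=0,i=15, bit8=0)
  nb ..###: next=#  (t=1,i=16, bit7=1)
  nb ..##.: next=.  (t=0,i=11, bit6=0)
  nb ..#.#: next=#  (t=0,i=2, bit5=1)
  nb ..#..: next=#  (t=4,i=7, bit4=1)
  nb ...##: next=#  (t=1,i=15, bit3=1)
  nb ...#.: next=#  (t=0,i=1, bit2=1)
  nb ....#: next=#  (t=0,i=0, bit1=1)
  nb .....: next=#  (t=1,i=11, bit0=1)
  bits 01011000000001010001101010111111 = 1476729535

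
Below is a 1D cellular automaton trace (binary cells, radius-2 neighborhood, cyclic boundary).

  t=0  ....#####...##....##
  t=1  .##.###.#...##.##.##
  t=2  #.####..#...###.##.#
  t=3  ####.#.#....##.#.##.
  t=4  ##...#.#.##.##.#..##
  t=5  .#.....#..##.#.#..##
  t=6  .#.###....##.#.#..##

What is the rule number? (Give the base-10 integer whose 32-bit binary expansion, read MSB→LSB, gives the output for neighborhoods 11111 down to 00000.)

  ##### -> #   bit 31 = 1  t=0,i=6
  ####. -> .   bit 30 = 0  t=0,i=7
  ###.# -> .   bit 29 = 0  t=1,i=6
  ###.. -> #   bit 28 = 1  t=0,i=8
  ##.## -> #   bit 27 = 1  t=1,i=0
  ##.#. -> .   bit 26 = 0  t=1,i=7
  ##..# -> .   bit 25 = 0  t=2,i=6
  ##... -> .   bit 24 = 0  t=0,i=0
  #.### -> #   bit 23 = 1  t=1,i=4
  #.##. -> .   bit 22 = 0  t=1,i=1
  #.#.# -> #   bit 21 = 1  t=3,i=5
  #.#.. -> #   bit 20 = 1  t=1,i=8
  #..## -> .   bit 19 = 0  t=4,i=17
  #..#. -> #   bit 18 = 1  t=2,i=7
  #...# -> .   bit 17 = 0  t=0,i=10
  #.... -> #   bit 16 = 1  t=0,i=1
  .#### -> #   bit 15 = 1  t=0,i=5
  .###. -> #   bit 14 = 1  t=1,i=5
  .##.# -> #   bit 13 = 1  t=1,i=2
  .##.. -> #   bit 12 = 1  t=0,i=13
  .#.## -> .   bit 11 = 0  t=3,i=16
  .#.#. -> .   bit 10 = 0  t=3,i=6
  .#..# -> .   bit 9 = 0  t=4,i=16
  .#... -> .   bit 8 = 0  t=1,i=9
  ..### -> #   bit 7 = 1  t=0,i=4
  ..##. -> #   bit 6 = 1  t=0,i=12
  ..#.# -> .   bit 5 = 0  t=4,i=5
  ..#.. -> .   bit 4 = 0  t=2,i=8
  ...## -> .   bit 3 = 0  t=0,i=3
  ...#. -> .   bit 2 = 0  t=4,i=4
  ....# -> #   bit 1 = 1  t=0,i=2
  ..... -> #   bit 0 = 1  t=5,i=4
  bits 10011000101101011111000011000011 = 2562060483

2562060483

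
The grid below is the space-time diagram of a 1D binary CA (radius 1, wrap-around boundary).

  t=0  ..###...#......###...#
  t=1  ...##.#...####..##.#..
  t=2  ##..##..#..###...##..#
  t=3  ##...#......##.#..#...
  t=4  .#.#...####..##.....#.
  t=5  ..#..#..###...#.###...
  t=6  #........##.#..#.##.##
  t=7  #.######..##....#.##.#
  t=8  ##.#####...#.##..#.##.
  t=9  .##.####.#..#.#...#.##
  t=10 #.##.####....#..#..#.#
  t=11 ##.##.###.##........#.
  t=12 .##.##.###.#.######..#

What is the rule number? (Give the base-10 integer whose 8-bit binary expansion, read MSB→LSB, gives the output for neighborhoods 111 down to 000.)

225

  [7] ### => #  t=0,i=3
  [6] ##. => #  t=0,i=4
  [5] #.# => #  t=1,i=5
  [4] #.. => .  t=0,i=0
  [3] .## => .  t=0,i=2
  [2] .#. => .  t=0,i=8
  [1] ..# => .  t=0,i=1
  [0] ... => #  t=0,i=6
  bits 11100001 = 225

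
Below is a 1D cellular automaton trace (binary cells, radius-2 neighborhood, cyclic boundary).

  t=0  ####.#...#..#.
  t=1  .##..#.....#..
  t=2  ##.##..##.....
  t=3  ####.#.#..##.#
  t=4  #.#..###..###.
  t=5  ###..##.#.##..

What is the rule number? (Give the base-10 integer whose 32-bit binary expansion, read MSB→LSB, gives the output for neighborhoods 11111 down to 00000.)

  nb #####: next=.  (t=3,i=1, bit31=0)
  nb ####.: next=#  (t=0,i=2, bit30=1)
  nb ###.#: next=.  (t=0,i=3, bit29=0)
  nb ###..: next=.  (t=4,i=7, bit28=0)
  nb ##.##: next=#  (t=2,i=2, bit27=1)
  nb ##.#.: next=.  (t=0,i=4, bit26=0)
  nb ##..#: next=#  (t=1,i=3, bit25=1)
  nb ##...: next=.  (t=2,i=9, bit24=0)
  nb #.###: next=.  (t=0,i=0, bit23=0)
  nb #.##.: next=#  (t=2,i=3, bit22=1)
  nb #.#.#: next=#  (t=3,i=5, bit21=1)
  nb #.#..: next=#  (t=0,i=5, bit20=1)
  nb #..##: next=.  (t=2,i=6, bit19=0)
  nb #..#.: next=#  (t=0,i=11, bit18=1)
  nb #...#: next=.  (t=0,i=7, bit17=0)
  nb #....: next=#  (t=1,i=7, bit16=1)
  nb .####: next=#  (t=0,i=1, bit15=1)
  nb .###.: next=#  (t=4,i=6, bit14=1)
  nb .##.#: next=#  (t=2,i=1, bit13=1)
  nb .##..: next=.  (t=1,i=2, bit12=0)
  nb .#.##: next=.  (t=0,i=13, bit11=0)
  nb .#.#.: next=#  (t=3,i=6, bit10=1)
  nb .#..#: next=.  (t=0,i=10, bit9=0)
  nb .#...: next=.  (t=0,i=6, bit8=0)
  nb ..###: next=#  (t=4,i=5, bit7=1)
  nb ..##.: next=#  (t=1,i=1, bit6=1)
  nb ..#.#: next=.  (t=0,i=12, bit5=0)
  nb ..#..: next=.  (t=0,i=9, bit4=0)
  nb ...##: next=#  (t=1,i=0, bit3=1)
  nb ...#.: next=.  (t=0,i=8, bit2=0)
  nb ....#: next=.  (t=1,i=9, bit1=0)
  nb .....: next=#  (t=1,i=8, bit0=1)
  bits 01001010011101011110010011001001 = 1249240265

1249240265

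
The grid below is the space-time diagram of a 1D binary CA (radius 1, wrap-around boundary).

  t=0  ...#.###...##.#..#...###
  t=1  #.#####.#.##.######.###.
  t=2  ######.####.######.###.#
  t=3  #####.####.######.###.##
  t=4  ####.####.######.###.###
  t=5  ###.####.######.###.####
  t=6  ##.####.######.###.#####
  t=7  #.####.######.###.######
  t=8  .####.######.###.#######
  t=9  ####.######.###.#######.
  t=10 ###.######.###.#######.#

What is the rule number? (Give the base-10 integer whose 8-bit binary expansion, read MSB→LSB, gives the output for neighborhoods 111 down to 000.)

190

  [7] ### => #  t=0,i=6
  [6] ##. => .  t=0,i=7
  [5] #.# => #  t=0,i=4
  [4] #.. => #  t=0,i=0
  [3] .## => #  t=0,i=5
  [2] .#. => #  t=0,i=3
  [1] ..# => #  t=0,i=2
  [0] ... => .  t=0,i=1
  bits 10111110 = 190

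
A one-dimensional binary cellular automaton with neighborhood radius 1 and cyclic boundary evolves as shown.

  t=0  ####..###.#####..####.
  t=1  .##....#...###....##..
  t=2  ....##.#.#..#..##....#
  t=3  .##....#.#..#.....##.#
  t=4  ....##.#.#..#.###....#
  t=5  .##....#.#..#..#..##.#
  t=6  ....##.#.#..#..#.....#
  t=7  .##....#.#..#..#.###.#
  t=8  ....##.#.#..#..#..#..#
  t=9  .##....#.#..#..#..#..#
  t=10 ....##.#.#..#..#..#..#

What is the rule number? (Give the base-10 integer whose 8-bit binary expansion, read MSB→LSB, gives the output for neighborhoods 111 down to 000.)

  nb ###: next=#  (t=0,i=1, bit7=1)
  nb ##.: next=.  (t=0,i=3, bit6=0)
  nb #.#: next=.  (t=0,i=9, bit5=0)
  nb #..: next=.  (t=0,i=4, bit4=0)
  nb .##: next=.  (t=0,i=0, bit3=0)
  nb .#.: next=#  (t=1,i=7, bit2=1)
  nb ..#: next=.  (t=0,i=5, bit1=0)
  nb ...: next=#  (t=1,i=4, bit0=1)
  bits 10000101 = 133

133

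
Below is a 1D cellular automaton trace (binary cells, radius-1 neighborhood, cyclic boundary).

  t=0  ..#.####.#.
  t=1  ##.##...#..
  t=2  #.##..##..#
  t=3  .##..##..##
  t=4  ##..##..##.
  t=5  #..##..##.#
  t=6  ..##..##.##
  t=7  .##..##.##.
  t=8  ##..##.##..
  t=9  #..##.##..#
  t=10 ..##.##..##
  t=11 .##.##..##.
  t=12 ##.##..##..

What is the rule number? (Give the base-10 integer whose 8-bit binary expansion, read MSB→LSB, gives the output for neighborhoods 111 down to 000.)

  ### -> .   bit 7 = 0  t=0,i=5
  ##. -> .   bit 6 = 0  t=0,i=7
  #.# -> #   bit 5 = 1  t=0,i=3
  #.. -> .   bit 4 = 0  t=0,i=10
  .## -> #   bit 3 = 1  t=0,i=4
  .#. -> .   bit 2 = 0  t=0,i=2
  ..# -> #   bit 1 = 1  t=0,i=1
  ... -> #   bit 0 = 1  t=0,i=0
  bits 00101011 = 43

43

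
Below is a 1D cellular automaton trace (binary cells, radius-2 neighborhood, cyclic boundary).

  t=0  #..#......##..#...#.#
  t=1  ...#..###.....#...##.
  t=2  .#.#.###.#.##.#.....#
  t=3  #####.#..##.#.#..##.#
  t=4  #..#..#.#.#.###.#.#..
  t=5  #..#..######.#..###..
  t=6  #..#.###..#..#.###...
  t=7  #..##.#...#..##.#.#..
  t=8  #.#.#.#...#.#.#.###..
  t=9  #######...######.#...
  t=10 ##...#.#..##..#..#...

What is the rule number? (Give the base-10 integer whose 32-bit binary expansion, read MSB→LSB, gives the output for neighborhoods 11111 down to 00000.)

1094249651

  ##### -> .   bit 31 = 0  t=3,i=1
  ####. -> #   bit 30 = 1  t=3,i=3
  ###.# -> .   bit 29 = 0  t=2,i=7
  ###.. -> .   bit 28 = 0  t=1,i=8
  ##.## -> .   bit 27 = 0  t=3,i=19
  ##.#. -> .   bit 26 = 0  t=2,i=8
  ##..# -> .   bit 25 = 0  t=0,i=1
  ##... -> #   bit 24 = 1  t=1,i=9
  #.### -> .   bit 23 = 0  t=2,i=5
  #.##. -> .   bit 22 = 0  t=0,i=20
  #.#.# -> #   bit 21 = 1  t=2,i=1
  #.#.. -> #   bit 20 = 1  t=2,i=14
  #..## -> #   bit 19 = 1  t=1,i=5
  #..#. -> .   bit 18 = 0  t=0,i=2
  #...# -> .   bit 17 = 0  t=0,i=16
  #.... -> .   bit 16 = 0  t=0,i=5
  .#### -> #   bit 15 = 1  t=3,i=0
  .###. -> #   bit 14 = 1  t=1,i=7
  .##.# -> #   bit 13 = 1  t=2,i=12
  .##.. -> .   bit 12 = 0  t=0,i=0
  .#.## -> #   bit 11 = 1  t=0,i=19
  .#.#. -> #   bit 10 = 1  t=2,i=0
  .#..# -> .   bit 9 = 0  t=1,i=4
  .#... -> .   bit 8 = 0  t=0,i=4
  ..### -> #   bit 7 = 1  t=1,i=6
  ..##. -> .   bit 6 = 0  t=0,i=10
  ..#.# -> #   bit 5 = 1  t=0,i=18
  ..#.. -> #   bit 4 = 1  t=0,i=3
  ...## -> .   bit 3 = 0  t=0,i=9
  ...#. -> .   bit 2 = 0  t=0,i=17
  ....# -> #   bit 1 = 1  t=0,i=8
  ..... -> #   bit 0 = 1  t=0,i=6
  bits 01000001001110001110110010110011 = 1094249651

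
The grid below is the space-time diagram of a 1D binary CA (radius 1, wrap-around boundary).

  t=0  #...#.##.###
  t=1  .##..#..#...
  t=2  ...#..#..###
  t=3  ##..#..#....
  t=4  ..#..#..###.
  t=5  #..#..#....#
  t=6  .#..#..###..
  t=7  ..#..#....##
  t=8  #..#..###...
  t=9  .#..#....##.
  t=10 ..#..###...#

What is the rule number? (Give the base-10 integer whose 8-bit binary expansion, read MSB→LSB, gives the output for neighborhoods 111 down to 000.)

49

  nb ###: next=.  (t=0,i=10, bit7=0)
  nb ##.: next=.  (t=0,i=0, bit6=0)
  nb #.#: next=#  (t=0,i=5, bit5=1)
  nb #..: next=#  (t=0,i=1, bit4=1)
  nb .##: next=.  (t=0,i=6, bit3=0)
  nb .#.: next=.  (t=0,i=4, bit2=0)
  nb ..#: next=.  (t=0,i=3, bit1=0)
  nb ...: next=#  (t=0,i=2, bit0=1)
  bits 00110001 = 49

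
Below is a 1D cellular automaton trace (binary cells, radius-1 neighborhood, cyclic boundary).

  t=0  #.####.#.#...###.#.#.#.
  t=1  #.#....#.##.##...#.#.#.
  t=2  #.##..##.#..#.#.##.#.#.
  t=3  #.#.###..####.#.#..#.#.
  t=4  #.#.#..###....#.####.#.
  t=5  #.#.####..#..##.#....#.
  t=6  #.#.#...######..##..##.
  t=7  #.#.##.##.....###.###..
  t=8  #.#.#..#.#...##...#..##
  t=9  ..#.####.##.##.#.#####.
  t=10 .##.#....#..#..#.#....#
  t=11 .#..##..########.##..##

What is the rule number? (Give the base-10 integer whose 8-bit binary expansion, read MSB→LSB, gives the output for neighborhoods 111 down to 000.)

30

  [7] ### => .  t=0,i=3
  [6] ##. => .  t=0,i=5
  [5] #.# => .  t=0,i=1
  [4] #.. => #  t=0,i=10
  [3] .## => #  t=0,i=2
  [2] .#. => #  t=0,i=0
  [1] ..# => #  t=0,i=12
  [0] ... => .  t=0,i=11
  bits 00011110 = 30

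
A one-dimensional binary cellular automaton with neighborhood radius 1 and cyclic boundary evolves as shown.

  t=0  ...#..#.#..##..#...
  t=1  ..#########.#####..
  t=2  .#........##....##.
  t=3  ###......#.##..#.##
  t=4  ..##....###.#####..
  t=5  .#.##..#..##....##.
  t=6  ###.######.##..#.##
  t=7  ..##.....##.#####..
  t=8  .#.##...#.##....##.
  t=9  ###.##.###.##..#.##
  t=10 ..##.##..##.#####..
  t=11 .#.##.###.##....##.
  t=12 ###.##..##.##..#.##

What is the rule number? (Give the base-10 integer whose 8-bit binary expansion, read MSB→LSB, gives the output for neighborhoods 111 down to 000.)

  ###|.  b7=0 t=1,i=3
  ##.|#  b6=1 t=0,i=12
  #.#|#  b5=1 t=0,i=7
  #..|#  b4=1 t=0,i=4
  .##|.  b3=0 t=0,i=11
  .#.|#  b2=1 t=0,i=3
  ..#|#  b1=1 t=0,i=2
  ...|.  b0=0 t=0,i=0
  bits 01110110 = 118

118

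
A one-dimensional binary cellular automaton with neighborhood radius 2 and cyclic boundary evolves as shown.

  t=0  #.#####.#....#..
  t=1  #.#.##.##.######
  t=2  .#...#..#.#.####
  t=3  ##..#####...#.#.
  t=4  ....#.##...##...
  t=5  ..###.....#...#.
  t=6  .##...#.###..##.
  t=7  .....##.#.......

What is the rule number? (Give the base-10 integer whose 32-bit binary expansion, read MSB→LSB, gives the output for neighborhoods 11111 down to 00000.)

  nb #####: next=#  (t=0,i=4, bit31=1)
  nb ####.: next=#  (t=0,i=5, bit30=1)
  nb ###.#: next=.  (t=0,i=6, bit29=0)
  nb ###..: next=.  (t=3,i=8, bit28=0)
  nb ##.##: next=.  (t=1,i=6, bit27=0)
  nb ##.#.: next=#  (t=0,i=7, bit26=1)
  nb ##..#: next=.  (t=3,i=2, bit25=0)
  nb ##...: next=.  (t=3,i=9, bit24=0)
  nb #.###: next=#  (t=0,i=2, bit23=1)
  nb #.##.: next=.  (t=1,i=4, bit22=0)
  nb #.#.#: next=.  (t=1,i=2, bit21=0)
  nb #.#..: next=#  (t=0,i=8, bit20=1)
  nb #..##: next=.  (t=3,i=3, bit19=0)
  nb #..#.: next=#  (t=0,i=15, bit18=1)
  nb #...#: next=.  (t=2,i=3, bit17=0)
  nb #....: next=#  (t=0,i=10, bit16=1)
  nb .####: next=.  (t=0,i=3, bit15=0)
  nb .###.: next=.  (t=5,i=3, bit14=0)
  nb .##.#: next=#  (t=1,i=5, bit13=1)
  nb .##..: next=.  (t=3,i=1, bit12=0)
  nb .#.##: next=.  (t=0,i=1, bit11=0)
  nb .#.#.: next=.  (t=2,i=9, bit10=0)
  nb .#..#: next=#  (t=0,i=14, bit9=1)
  nb .#...: next=.  (t=0,i=9, bit8=0)
  nb ..###: next=#  (t=3,i=4, bit7=1)
  nb ..##.: next=.  (t=4,i=11, bit6=0)
  nb ..#.#: next=#  (t=0,i=0, bit5=1)
  nb ..#..: next=#  (t=0,i=13, bit4=1)
  nb ...##: next=#  (t=4,i=10, bit3=1)
  nb ...#.: next=#  (t=0,i=12, bit2=1)
  nb ....#: next=#  (t=0,i=11, bit1=1)
  nb .....: next=.  (t=4,i=0, bit0=0)
  bits 11000100100101010010001010111110 = 3298108094

3298108094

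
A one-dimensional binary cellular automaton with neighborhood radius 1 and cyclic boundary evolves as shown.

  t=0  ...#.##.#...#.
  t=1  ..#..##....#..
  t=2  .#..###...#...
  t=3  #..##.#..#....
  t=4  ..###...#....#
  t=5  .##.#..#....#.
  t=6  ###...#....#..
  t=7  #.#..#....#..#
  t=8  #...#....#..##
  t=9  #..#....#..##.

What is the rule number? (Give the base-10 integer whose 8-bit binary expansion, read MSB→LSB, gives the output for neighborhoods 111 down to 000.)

  [7] ### => .  t=2,i=5
  [6] ##. => #  t=0,i=6
  [5] #.# => .  t=0,i=4
  [4] #.. => .  t=0,i=9
  [3] .## => #  t=0,i=5
  [2] .#. => .  t=0,i=3
  [1] ..# => #  t=0,i=2
  [0] ... => .  t=0,i=0
  bits 01001010 = 74

74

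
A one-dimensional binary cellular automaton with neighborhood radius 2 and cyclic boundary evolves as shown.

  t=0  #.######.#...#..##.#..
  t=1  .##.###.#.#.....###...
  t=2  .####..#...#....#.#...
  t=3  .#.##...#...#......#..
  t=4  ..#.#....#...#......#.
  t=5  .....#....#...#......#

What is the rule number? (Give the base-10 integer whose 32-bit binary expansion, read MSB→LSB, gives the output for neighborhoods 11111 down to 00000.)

  ##### -> #   bit 31 = 1  t=0,i=4
  ####. -> #   bit 30 = 1  t=0,i=6
  ###.# -> .   bit 29 = 0  t=0,i=7
  ###.. -> #   bit 28 = 1  t=1,i=18
  ##.## -> #   bit 27 = 1  t=1,i=3
  ##.#. -> #   bit 26 = 1  t=0,i=8
  ##..# -> .   bit 25 = 0  t=2,i=5
  ##... -> .   bit 24 = 0  t=1,i=19
  #.### -> #   bit 23 = 1  t=0,i=2
  #.##. -> .   bit 22 = 0  t=3,i=3
  #.#.# -> .   bit 21 = 0  t=1,i=8
  #.#.. -> .   bit 20 = 0  t=0,i=9
  #..## -> .   bit 19 = 0  t=0,i=15
  #..#. -> .   bit 18 = 0  t=0,i=21
  #...# -> .   bit 17 = 0  t=0,i=11
  #.... -> .   bit 16 = 0  t=1,i=12
  .#### -> .   bit 15 = 0  t=0,i=3
  .###. -> .   bit 14 = 0  t=1,i=5
  .##.# -> #   bit 13 = 1  t=0,i=17
  .##.. -> #   bit 12 = 1  t=3,i=4
  .#.## -> #   bit 11 = 1  t=0,i=1
  .#.#. -> .   bit 10 = 0  t=1,i=9
  .#..# -> .   bit 9 = 0  t=0,i=14
  .#... -> #   bit 8 = 1  t=0,i=10
  ..### -> #   bit 7 = 1  t=1,i=16
  ..##. -> #   bit 6 = 1  t=0,i=16
  ..#.# -> .   bit 5 = 0  t=0,i=0
  ..#.. -> .   bit 4 = 0  t=0,i=13
  ...## -> .   bit 3 = 0  t=1,i=0
  ...#. -> .   bit 2 = 0  t=0,i=12
  ....# -> .   bit 1 = 0  t=1,i=14
  ..... -> .   bit 0 = 0  t=1,i=13
  bits 11011100100000000011100111000000 = 3699390912

3699390912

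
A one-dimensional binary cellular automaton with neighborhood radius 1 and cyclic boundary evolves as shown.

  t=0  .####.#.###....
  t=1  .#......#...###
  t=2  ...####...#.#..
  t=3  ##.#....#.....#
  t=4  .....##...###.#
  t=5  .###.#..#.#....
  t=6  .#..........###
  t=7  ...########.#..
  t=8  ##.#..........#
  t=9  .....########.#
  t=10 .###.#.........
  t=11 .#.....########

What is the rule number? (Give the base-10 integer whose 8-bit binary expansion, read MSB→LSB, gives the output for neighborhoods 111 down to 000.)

9

  ###|.  b7=0 t=0,i=2
  ##.|.  b6=0 t=0,i=4
  #.#|.  b5=0 t=0,i=5
  #..|.  b4=0 t=0,i=11
  .##|#  b3=1 t=0,i=1
  .#.|.  b2=0 t=0,i=6
  ..#|.  b1=0 t=0,i=0
  ...|#  b0=1 t=0,i=12
  bits 00001001 = 9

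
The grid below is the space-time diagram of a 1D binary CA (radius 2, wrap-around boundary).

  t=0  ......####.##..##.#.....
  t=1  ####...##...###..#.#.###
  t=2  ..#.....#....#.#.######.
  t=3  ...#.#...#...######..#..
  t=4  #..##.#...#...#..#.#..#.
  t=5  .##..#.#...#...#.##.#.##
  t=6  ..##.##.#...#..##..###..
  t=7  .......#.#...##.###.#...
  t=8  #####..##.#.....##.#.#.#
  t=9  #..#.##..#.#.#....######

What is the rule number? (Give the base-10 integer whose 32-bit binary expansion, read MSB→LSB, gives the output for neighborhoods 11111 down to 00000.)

  [31] ##### => .  t=1,i=0
  [30] ####. => #  t=0,i=8
  [29] ###.# => .  t=0,i=9
  [28] ###.. => .  t=1,i=3
  [27] ##.## => .  t=0,i=10
  [26] ##.#. => #  t=0,i=17
  [25] ##..# => #  t=0,i=13
  [24] ##... => .  t=1,i=4
  [23] #.### => #  t=1,i=21
  [22] #.##. => .  t=0,i=11
  [21] #.#.# => #  t=1,i=19
  [20] #.#.. => .  t=0,i=18
  [19] #..## => #  t=0,i=14
  [18] #..#. => .  t=1,i=16
  [17] #...# => .  t=1,i=5
  [16] #.... => .  t=0,i=20
  [15] .#### => #  t=0,i=7
  [14] .###. => #  t=1,i=13
  [13] .##.# => .  t=0,i=16
  [12] .##.. => #  t=0,i=12
  [11] .#.## => #  t=1,i=20
  [10] .#.#. => #  t=1,i=18
  [9] .#..# => #  t=4,i=1
  [8] .#... => #  t=0,i=19
  [7] ..### => .  t=0,i=6
  [6] ..##. => .  t=0,i=15
  [5] ..#.# => #  t=1,i=17
  [4] ..#.. => .  t=2,i=2
  [3] ...## => .  t=0,i=5
  [2] ...#. => .  t=2,i=1
  [1] ....# => .  t=0,i=4
  [0] ..... => #  t=0,i=0
  bits 01000110101010001101111100100001 = 1185472289

1185472289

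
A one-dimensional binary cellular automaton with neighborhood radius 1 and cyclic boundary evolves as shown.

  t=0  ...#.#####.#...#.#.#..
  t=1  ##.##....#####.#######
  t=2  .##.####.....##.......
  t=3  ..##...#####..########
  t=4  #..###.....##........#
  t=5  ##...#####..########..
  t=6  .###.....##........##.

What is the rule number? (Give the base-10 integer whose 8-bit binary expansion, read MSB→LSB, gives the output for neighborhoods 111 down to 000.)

  nb ###: next=.  (t=0,i=6, bit7=0)
  nb ##.: next=#  (t=0,i=9, bit6=1)
  nb #.#: next=#  (t=0,i=4, bit5=1)
  nb #..: next=#  (t=0,i=12, bit4=1)
  nb .##: next=.  (t=0,i=5, bit3=0)
  nb .#.: next=#  (t=0,i=3, bit2=1)
  nb ..#: next=.  (t=0,i=2, bit1=0)
  nb ...: next=#  (t=0,i=0, bit0=1)
  bits 01110101 = 117

117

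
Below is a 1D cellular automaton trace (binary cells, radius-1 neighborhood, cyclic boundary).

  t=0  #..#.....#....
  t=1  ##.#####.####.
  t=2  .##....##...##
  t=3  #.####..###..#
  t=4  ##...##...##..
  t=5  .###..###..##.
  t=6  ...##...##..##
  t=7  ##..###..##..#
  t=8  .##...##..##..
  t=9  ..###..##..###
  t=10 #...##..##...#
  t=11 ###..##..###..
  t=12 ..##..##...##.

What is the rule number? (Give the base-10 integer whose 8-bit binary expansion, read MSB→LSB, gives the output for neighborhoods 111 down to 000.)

117

  [7] ### => .  t=1,i=4
  [6] ##. => #  t=1,i=1
  [5] #.# => #  t=1,i=2
  [4] #.. => #  t=0,i=1
  [3] .## => .  t=1,i=0
  [2] .#. => #  t=0,i=0
  [1] ..# => .  t=0,i=2
  [0] ... => #  t=0,i=5
  bits 01110101 = 117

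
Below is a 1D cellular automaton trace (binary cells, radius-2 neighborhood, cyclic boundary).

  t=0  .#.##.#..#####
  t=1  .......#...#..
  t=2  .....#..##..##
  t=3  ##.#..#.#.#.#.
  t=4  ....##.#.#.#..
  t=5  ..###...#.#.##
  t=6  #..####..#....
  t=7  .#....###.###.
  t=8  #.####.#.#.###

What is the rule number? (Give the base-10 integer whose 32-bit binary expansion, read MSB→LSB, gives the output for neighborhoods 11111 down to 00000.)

  [31] ##### => #  t=0,i=11
  [30] ####. => .  t=0,i=12
  [29] ###.# => .  t=0,i=13
  [28] ###.. => #  t=5,i=4
  [27] ##.## => #  t=7,i=9
  [26] ##.#. => .  t=0,i=0
  [25] ##..# => #  t=2,i=10
  [24] ##... => #  t=2,i=0
  [23] #.### => .  t=7,i=10
  [22] #.##. => .  t=0,i=3
  [21] #.#.# => .  t=0,i=1
  [20] #.#.. => .  t=0,i=6
  [19] #..## => .  t=0,i=8
  [18] #..#. => #  t=3,i=5
  [17] #...# => #  t=1,i=9
  [16] #.... => #  t=1,i=13
  [15] .#### => .  t=0,i=10
  [14] .###. => #  t=5,i=3
  [13] .##.# => .  t=0,i=4
  [12] .##.. => .  t=2,i=9
  [11] .#.## => .  t=0,i=2
  [10] .#.#. => #  t=3,i=7
  [9] .#..# => #  t=0,i=7
  [8] .#... => #  t=1,i=8
  [7] ..### => .  t=0,i=9
  [6] ..##. => #  t=2,i=8
  [5] ..#.# => .  t=3,i=6
  [4] ..#.. => .  t=1,i=7
  [3] ...## => #  t=4,i=3
  [2] ...#. => .  t=1,i=6
  [1] ....# => #  t=1,i=5
  [0] ..... => .  t=1,i=0
  bits 10011011000001110100011101001010 = 2600945482

2600945482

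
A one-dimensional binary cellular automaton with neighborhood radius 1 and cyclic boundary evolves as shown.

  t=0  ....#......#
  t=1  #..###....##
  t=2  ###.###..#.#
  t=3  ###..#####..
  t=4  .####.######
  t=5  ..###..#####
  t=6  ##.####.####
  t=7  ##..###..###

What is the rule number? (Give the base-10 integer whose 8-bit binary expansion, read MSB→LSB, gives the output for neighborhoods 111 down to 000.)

214

  nb ###: next=#  (t=1,i=4, bit7=1)
  nb ##.: next=#  (t=1,i=0, bit6=1)
  nb #.#: next=.  (t=2,i=3, bit5=0)
  nb #..: next=#  (t=0,i=0, bit4=1)
  nb .##: next=.  (t=1,i=3, bit3=0)
  nb .#.: next=#  (t=0,i=4, bit2=1)
  nb ..#: next=#  (t=0,i=3, bit1=1)
  nb ...: next=.  (t=0,i=1, bit0=0)
  bits 11010110 = 214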